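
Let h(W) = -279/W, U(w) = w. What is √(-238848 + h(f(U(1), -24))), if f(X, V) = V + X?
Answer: 5*I*√5053767/23 ≈ 488.71*I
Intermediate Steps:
√(-238848 + h(f(U(1), -24))) = √(-238848 - 279/(-24 + 1)) = √(-238848 - 279/(-23)) = √(-238848 - 279*(-1/23)) = √(-238848 + 279/23) = √(-5493225/23) = 5*I*√5053767/23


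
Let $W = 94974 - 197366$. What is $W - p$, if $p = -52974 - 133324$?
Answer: $83906$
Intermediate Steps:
$p = -186298$
$W = -102392$ ($W = 94974 - 197366 = -102392$)
$W - p = -102392 - -186298 = -102392 + 186298 = 83906$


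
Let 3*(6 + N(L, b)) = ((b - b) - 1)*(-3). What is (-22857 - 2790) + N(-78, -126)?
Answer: -25652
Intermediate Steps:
N(L, b) = -5 (N(L, b) = -6 + (((b - b) - 1)*(-3))/3 = -6 + ((0 - 1)*(-3))/3 = -6 + (-1*(-3))/3 = -6 + (⅓)*3 = -6 + 1 = -5)
(-22857 - 2790) + N(-78, -126) = (-22857 - 2790) - 5 = -25647 - 5 = -25652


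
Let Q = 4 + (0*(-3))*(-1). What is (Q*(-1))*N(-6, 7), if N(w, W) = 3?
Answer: -12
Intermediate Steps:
Q = 4 (Q = 4 + 0*(-1) = 4 + 0 = 4)
(Q*(-1))*N(-6, 7) = (4*(-1))*3 = -4*3 = -12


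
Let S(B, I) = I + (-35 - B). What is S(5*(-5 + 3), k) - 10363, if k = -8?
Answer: -10396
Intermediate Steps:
S(B, I) = -35 + I - B
S(5*(-5 + 3), k) - 10363 = (-35 - 8 - 5*(-5 + 3)) - 10363 = (-35 - 8 - 5*(-2)) - 10363 = (-35 - 8 - 1*(-10)) - 10363 = (-35 - 8 + 10) - 10363 = -33 - 10363 = -10396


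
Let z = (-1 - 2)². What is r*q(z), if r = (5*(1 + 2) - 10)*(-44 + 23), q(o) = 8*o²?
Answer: -68040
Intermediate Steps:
z = 9 (z = (-3)² = 9)
r = -105 (r = (5*3 - 10)*(-21) = (15 - 10)*(-21) = 5*(-21) = -105)
r*q(z) = -840*9² = -840*81 = -105*648 = -68040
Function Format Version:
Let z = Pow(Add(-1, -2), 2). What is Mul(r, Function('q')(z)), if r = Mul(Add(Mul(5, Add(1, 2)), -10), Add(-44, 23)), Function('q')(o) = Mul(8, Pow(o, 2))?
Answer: -68040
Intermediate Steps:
z = 9 (z = Pow(-3, 2) = 9)
r = -105 (r = Mul(Add(Mul(5, 3), -10), -21) = Mul(Add(15, -10), -21) = Mul(5, -21) = -105)
Mul(r, Function('q')(z)) = Mul(-105, Mul(8, Pow(9, 2))) = Mul(-105, Mul(8, 81)) = Mul(-105, 648) = -68040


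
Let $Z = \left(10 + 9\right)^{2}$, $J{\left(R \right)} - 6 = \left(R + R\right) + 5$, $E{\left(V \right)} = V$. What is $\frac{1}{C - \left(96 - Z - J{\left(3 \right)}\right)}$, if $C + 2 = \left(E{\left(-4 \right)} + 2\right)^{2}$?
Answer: $\frac{1}{284} \approx 0.0035211$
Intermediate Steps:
$J{\left(R \right)} = 11 + 2 R$ ($J{\left(R \right)} = 6 + \left(\left(R + R\right) + 5\right) = 6 + \left(2 R + 5\right) = 6 + \left(5 + 2 R\right) = 11 + 2 R$)
$Z = 361$ ($Z = 19^{2} = 361$)
$C = 2$ ($C = -2 + \left(-4 + 2\right)^{2} = -2 + \left(-2\right)^{2} = -2 + 4 = 2$)
$\frac{1}{C - \left(96 - Z - J{\left(3 \right)}\right)} = \frac{1}{2 + \left(\left(361 + \left(11 + 2 \cdot 3\right)\right) - 96\right)} = \frac{1}{2 + \left(\left(361 + \left(11 + 6\right)\right) - 96\right)} = \frac{1}{2 + \left(\left(361 + 17\right) - 96\right)} = \frac{1}{2 + \left(378 - 96\right)} = \frac{1}{2 + 282} = \frac{1}{284}$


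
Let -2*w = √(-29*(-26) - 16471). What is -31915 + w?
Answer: -31915 - 13*I*√93/2 ≈ -31915.0 - 62.684*I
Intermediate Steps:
w = -13*I*√93/2 (w = -√(-29*(-26) - 16471)/2 = -√(754 - 16471)/2 = -13*I*√93/2 ≈ -62.684*I)
-31915 + w = -31915 - 13*I*√93/2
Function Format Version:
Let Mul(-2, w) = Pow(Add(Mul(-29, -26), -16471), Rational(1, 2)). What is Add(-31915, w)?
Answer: Add(-31915, Mul(Rational(-13, 2), I, Pow(93, Rational(1, 2)))) ≈ Add(-31915., Mul(-62.684, I))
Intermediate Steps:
w = Mul(Rational(-13, 2), I, Pow(93, Rational(1, 2))) (w = Mul(Rational(-1, 2), Pow(Add(Mul(-29, -26), -16471), Rational(1, 2))) = Mul(Rational(-1, 2), Pow(Add(754, -16471), Rational(1, 2))) = Mul(Rational(-1, 2), Pow(-15717, Rational(1, 2))) = Mul(Rational(-1, 2), Mul(13, I, Pow(93, Rational(1, 2)))) = Mul(Rational(-13, 2), I, Pow(93, Rational(1, 2))) ≈ Mul(-62.684, I))
Add(-31915, w) = Add(-31915, Mul(Rational(-13, 2), I, Pow(93, Rational(1, 2))))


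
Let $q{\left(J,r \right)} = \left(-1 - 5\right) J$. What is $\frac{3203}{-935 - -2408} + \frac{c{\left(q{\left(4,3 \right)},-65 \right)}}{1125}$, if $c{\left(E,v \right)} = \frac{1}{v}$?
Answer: $\frac{78072634}{35904375} \approx 2.1745$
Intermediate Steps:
$q{\left(J,r \right)} = - 6 J$
$\frac{3203}{-935 - -2408} + \frac{c{\left(q{\left(4,3 \right)},-65 \right)}}{1125} = \frac{3203}{-935 - -2408} + \frac{1}{\left(-65\right) 1125} = \frac{3203}{-935 + 2408} - \frac{1}{73125} = \frac{3203}{1473} - \frac{1}{73125} = \frac{78072634}{35904375}$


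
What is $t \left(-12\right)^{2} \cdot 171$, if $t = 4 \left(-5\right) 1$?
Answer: $-492480$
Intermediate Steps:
$t = -20$ ($t = \left(-20\right) 1 = -20$)
$t \left(-12\right)^{2} \cdot 171 = - 20 \left(-12\right)^{2} \cdot 171 = \left(-20\right) 144 \cdot 171 = \left(-2880\right) 171 = -492480$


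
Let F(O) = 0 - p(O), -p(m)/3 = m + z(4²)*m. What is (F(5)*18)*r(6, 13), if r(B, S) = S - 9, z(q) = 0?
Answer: 1080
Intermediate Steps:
p(m) = -3*m (p(m) = -3*(m + 0*m) = -3*(m + 0) = -3*m)
r(B, S) = -9 + S
F(O) = 3*O (F(O) = 0 - (-3)*O = 0 + 3*O = 3*O)
(F(5)*18)*r(6, 13) = ((3*5)*18)*(-9 + 13) = (15*18)*4 = 270*4 = 1080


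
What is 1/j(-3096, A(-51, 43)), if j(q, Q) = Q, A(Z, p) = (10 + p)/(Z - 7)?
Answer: -58/53 ≈ -1.0943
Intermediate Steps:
A(Z, p) = (10 + p)/(-7 + Z)
1/j(-3096, A(-51, 43)) = 1/((10 + 43)/(-7 - 51)) = 1/(53/(-58)) = 1/(-1/58*53) = 1/(-53/58) = -58/53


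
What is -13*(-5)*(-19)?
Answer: -1235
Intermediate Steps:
-13*(-5)*(-19) = 65*(-19) = -1235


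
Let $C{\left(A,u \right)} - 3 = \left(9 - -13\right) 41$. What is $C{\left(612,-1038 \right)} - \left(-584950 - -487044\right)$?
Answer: $98811$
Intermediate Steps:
$C{\left(A,u \right)} = 905$ ($C{\left(A,u \right)} = 3 + \left(9 - -13\right) 41 = 3 + \left(9 + 13\right) 41 = 3 + 22 \cdot 41 = 3 + 902 = 905$)
$C{\left(612,-1038 \right)} - \left(-584950 - -487044\right) = 905 - \left(-584950 - -487044\right) = 905 - \left(-584950 + 487044\right) = 905 - -97906 = 905 + 97906 = 98811$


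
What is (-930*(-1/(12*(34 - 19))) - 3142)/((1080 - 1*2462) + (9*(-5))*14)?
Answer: 18821/12072 ≈ 1.5591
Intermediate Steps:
(-930*(-1/(12*(34 - 19))) - 3142)/((1080 - 1*2462) + (9*(-5))*14) = (-930/((-12*15)) - 3142)/((1080 - 2462) - 45*14) = (-930/(-180) - 3142)/(-1382 - 630) = (-930*(-1/180) - 3142)/(-2012) = (31/6 - 3142)*(-1/2012) = -18821/6*(-1/2012) = 18821/12072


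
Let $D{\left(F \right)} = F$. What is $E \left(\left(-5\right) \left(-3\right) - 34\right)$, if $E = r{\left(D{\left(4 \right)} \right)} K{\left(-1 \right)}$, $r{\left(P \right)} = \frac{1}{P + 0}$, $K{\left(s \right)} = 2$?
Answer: $- \frac{19}{2} \approx -9.5$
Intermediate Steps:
$r{\left(P \right)} = \frac{1}{P}$
$E = \frac{1}{2}$ ($E = \frac{1}{4} \cdot 2 = \frac{1}{2} \approx 0.5$)
$E \left(\left(-5\right) \left(-3\right) - 34\right) = \frac{\left(-5\right) \left(-3\right) - 34}{2} = \frac{15 - 34}{2} = \frac{1}{2} \left(-19\right) = - \frac{19}{2}$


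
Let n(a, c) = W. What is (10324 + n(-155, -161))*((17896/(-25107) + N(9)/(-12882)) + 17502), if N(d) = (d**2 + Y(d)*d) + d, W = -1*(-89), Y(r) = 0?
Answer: 3274547535481911/17968243 ≈ 1.8224e+8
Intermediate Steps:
W = 89
n(a, c) = 89
N(d) = d + d**2 (N(d) = (d**2 + 0*d) + d = (d**2 + 0) + d = d**2 + d = d + d**2)
(10324 + n(-155, -161))*((17896/(-25107) + N(9)/(-12882)) + 17502) = (10324 + 89)*((17896/(-25107) + (9*(1 + 9))/(-12882)) + 17502) = 10413*((17896*(-1/25107) + (9*10)*(-1/12882)) + 17502) = 10413*((-17896/25107 + 90*(-1/12882)) + 17502) = 10413*((-17896/25107 - 15/2147) + 17502) = 10413*(-38799317/53904729 + 17502) = 10413*(943401767641/53904729) = 3274547535481911/17968243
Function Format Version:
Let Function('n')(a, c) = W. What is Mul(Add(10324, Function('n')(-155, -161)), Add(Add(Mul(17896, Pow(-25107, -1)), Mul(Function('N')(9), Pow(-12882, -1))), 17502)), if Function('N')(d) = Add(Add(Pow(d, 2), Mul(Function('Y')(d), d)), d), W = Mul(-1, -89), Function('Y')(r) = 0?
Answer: Rational(3274547535481911, 17968243) ≈ 1.8224e+8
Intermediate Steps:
W = 89
Function('n')(a, c) = 89
Function('N')(d) = Add(d, Pow(d, 2)) (Function('N')(d) = Add(Add(Pow(d, 2), Mul(0, d)), d) = Add(Add(Pow(d, 2), 0), d) = Add(Pow(d, 2), d) = Add(d, Pow(d, 2)))
Mul(Add(10324, Function('n')(-155, -161)), Add(Add(Mul(17896, Pow(-25107, -1)), Mul(Function('N')(9), Pow(-12882, -1))), 17502)) = Mul(Add(10324, 89), Add(Add(Mul(17896, Pow(-25107, -1)), Mul(Mul(9, Add(1, 9)), Pow(-12882, -1))), 17502)) = Mul(10413, Add(Add(Mul(17896, Rational(-1, 25107)), Mul(Mul(9, 10), Rational(-1, 12882))), 17502)) = Mul(10413, Add(Add(Rational(-17896, 25107), Mul(90, Rational(-1, 12882))), 17502)) = Mul(10413, Add(Add(Rational(-17896, 25107), Rational(-15, 2147)), 17502)) = Mul(10413, Add(Rational(-38799317, 53904729), 17502)) = Mul(10413, Rational(943401767641, 53904729)) = Rational(3274547535481911, 17968243)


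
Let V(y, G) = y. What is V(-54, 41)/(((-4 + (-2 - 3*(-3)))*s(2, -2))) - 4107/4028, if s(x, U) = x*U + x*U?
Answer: 1239/1007 ≈ 1.2304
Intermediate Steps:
s(x, U) = 2*U*x (s(x, U) = U*x + U*x = 2*U*x)
V(-54, 41)/(((-4 + (-2 - 3*(-3)))*s(2, -2))) - 4107/4028 = -54*(-1/(8*(-4 + (-2 - 3*(-3))))) - 4107/4028 = -54*(-1/(8*(-4 + (-2 + 9)))) - 4107*1/4028 = -54*(-1/(8*(-4 + 7))) - 4107/4028 = -54/(3*(-8)) - 4107/4028 = -54/(-24) - 4107/4028 = -54*(-1/24) - 4107/4028 = 9/4 - 4107/4028 = 1239/1007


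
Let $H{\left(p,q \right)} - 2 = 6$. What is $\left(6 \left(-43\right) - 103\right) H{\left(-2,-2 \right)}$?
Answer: $-2888$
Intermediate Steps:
$H{\left(p,q \right)} = 8$ ($H{\left(p,q \right)} = 2 + 6 = 8$)
$\left(6 \left(-43\right) - 103\right) H{\left(-2,-2 \right)} = \left(6 \left(-43\right) - 103\right) 8 = \left(-258 - 103\right) 8 = \left(-361\right) 8 = -2888$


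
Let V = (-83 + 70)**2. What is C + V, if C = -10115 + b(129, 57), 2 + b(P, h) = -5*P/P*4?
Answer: -9968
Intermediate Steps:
b(P, h) = -22 (b(P, h) = -2 - 5*P/P*4 = -2 - 5*1*4 = -2 - 5*4 = -2 - 20 = -22)
C = -10137 (C = -10115 - 22 = -10137)
V = 169 (V = (-13)**2 = 169)
C + V = -10137 + 169 = -9968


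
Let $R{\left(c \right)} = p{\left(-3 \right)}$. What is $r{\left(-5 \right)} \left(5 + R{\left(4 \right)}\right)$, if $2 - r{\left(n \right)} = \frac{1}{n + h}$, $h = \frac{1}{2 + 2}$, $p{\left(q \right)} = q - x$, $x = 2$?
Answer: $0$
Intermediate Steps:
$p{\left(q \right)} = -2 + q$ ($p{\left(q \right)} = q - 2 = -2 + q$)
$h = \frac{1}{4} \approx 0.25$
$R{\left(c \right)} = -5$ ($R{\left(c \right)} = -2 - 3 = -5$)
$r{\left(n \right)} = 2 - \frac{1}{\frac{1}{4} + n}$ ($r{\left(n \right)} = 2 - \frac{1}{n + \frac{1}{4}} = 2 - \frac{1}{\frac{1}{4} + n}$)
$r{\left(-5 \right)} \left(5 + R{\left(4 \right)}\right) = \frac{2 \left(-1 + 4 \left(-5\right)\right)}{1 + 4 \left(-5\right)} \left(5 - 5\right) = \frac{2 \left(-1 - 20\right)}{1 - 20} \cdot 0 = 2 \frac{1}{-19} \left(-21\right) 0 = 2 \left(- \frac{1}{19}\right) \left(-21\right) 0 = \frac{42}{19} \cdot 0 = 0$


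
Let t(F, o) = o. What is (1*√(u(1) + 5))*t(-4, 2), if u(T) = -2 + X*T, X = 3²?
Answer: 4*√3 ≈ 6.9282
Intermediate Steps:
X = 9
u(T) = -2 + 9*T
(1*√(u(1) + 5))*t(-4, 2) = (1*√((-2 + 9*1) + 5))*2 = (1*√((-2 + 9) + 5))*2 = (1*√(7 + 5))*2 = (1*√12)*2 = (1*(2*√3))*2 = (2*√3)*2 = 4*√3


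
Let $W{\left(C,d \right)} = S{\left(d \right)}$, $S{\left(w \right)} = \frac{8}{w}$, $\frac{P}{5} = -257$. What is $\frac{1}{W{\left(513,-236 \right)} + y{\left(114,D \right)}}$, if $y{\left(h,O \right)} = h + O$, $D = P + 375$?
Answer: $- \frac{59}{46966} \approx -0.0012562$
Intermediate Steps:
$P = -1285$ ($P = 5 \left(-257\right) = -1285$)
$D = -910$ ($D = -1285 + 375 = -910$)
$y{\left(h,O \right)} = O + h$
$W{\left(C,d \right)} = \frac{8}{d}$
$\frac{1}{W{\left(513,-236 \right)} + y{\left(114,D \right)}} = \frac{1}{\frac{8}{-236} + \left(-910 + 114\right)} = \frac{1}{8 \left(- \frac{1}{236}\right) - 796} = \frac{1}{- \frac{2}{59} - 796} = \frac{1}{- \frac{46966}{59}} = - \frac{59}{46966}$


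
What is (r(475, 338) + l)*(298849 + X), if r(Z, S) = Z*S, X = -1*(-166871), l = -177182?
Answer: -7745855040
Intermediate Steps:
X = 166871
r(Z, S) = S*Z
(r(475, 338) + l)*(298849 + X) = (338*475 - 177182)*(298849 + 166871) = (160550 - 177182)*465720 = -16632*465720 = -7745855040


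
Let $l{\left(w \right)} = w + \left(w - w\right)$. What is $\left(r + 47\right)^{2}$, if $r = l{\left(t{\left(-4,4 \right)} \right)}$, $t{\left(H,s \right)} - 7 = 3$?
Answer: $3249$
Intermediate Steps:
$t{\left(H,s \right)} = 10$ ($t{\left(H,s \right)} = 7 + 3 = 10$)
$l{\left(w \right)} = w$ ($l{\left(w \right)} = w + 0 = w$)
$r = 10$
$\left(r + 47\right)^{2} = \left(10 + 47\right)^{2} = 57^{2} = 3249$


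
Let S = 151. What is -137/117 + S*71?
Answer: 1254220/117 ≈ 10720.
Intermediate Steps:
-137/117 + S*71 = -137/117 + 151*71 = -137*1/117 + 10721 = -137/117 + 10721 = 1254220/117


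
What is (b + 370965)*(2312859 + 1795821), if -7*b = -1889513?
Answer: 18432639606240/7 ≈ 2.6332e+12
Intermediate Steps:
b = 1889513/7 (b = -1/7*(-1889513) = 1889513/7 ≈ 2.6993e+5)
(b + 370965)*(2312859 + 1795821) = (1889513/7 + 370965)*(2312859 + 1795821) = (4486268/7)*4108680 = 18432639606240/7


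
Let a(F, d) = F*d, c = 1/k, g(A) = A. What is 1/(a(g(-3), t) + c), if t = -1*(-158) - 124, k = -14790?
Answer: -14790/1508581 ≈ -0.0098039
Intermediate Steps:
c = -1/14790 (c = 1/(-14790) = -1/14790 ≈ -6.7613e-5)
t = 34 (t = 158 - 124 = 34)
1/(a(g(-3), t) + c) = 1/(-3*34 - 1/14790) = 1/(-102 - 1/14790) = 1/(-1508581/14790) = -14790/1508581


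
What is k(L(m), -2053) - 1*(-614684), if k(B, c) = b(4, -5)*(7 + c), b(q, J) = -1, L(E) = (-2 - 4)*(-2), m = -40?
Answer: 616730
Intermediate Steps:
L(E) = 12 (L(E) = -6*(-2) = 12)
k(B, c) = -7 - c (k(B, c) = -(7 + c) = -7 - c)
k(L(m), -2053) - 1*(-614684) = (-7 - 1*(-2053)) - 1*(-614684) = (-7 + 2053) + 614684 = 2046 + 614684 = 616730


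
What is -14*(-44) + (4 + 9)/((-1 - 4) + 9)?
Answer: 2477/4 ≈ 619.25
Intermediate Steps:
-14*(-44) + (4 + 9)/((-1 - 4) + 9) = 616 + 13/(-5 + 9) = 616 + 13/4 = 2477/4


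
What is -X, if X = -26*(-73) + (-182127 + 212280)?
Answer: -32051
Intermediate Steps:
X = 32051 (X = 1898 + 30153 = 32051)
-X = -1*32051 = -32051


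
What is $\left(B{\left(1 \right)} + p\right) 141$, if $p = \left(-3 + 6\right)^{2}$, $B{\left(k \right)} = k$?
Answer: $1410$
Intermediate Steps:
$p = 9$ ($p = 3^{2} = 9$)
$\left(B{\left(1 \right)} + p\right) 141 = \left(1 + 9\right) 141 = 10 \cdot 141 = 1410$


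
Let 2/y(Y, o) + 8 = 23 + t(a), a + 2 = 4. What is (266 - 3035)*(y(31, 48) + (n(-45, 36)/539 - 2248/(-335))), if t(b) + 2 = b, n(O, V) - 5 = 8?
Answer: -3433843361/180565 ≈ -19017.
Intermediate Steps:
a = 2 (a = -2 + 4 = 2)
n(O, V) = 13 (n(O, V) = 5 + 8 = 13)
t(b) = -2 + b
y(Y, o) = 2/15 (y(Y, o) = 2/(-8 + (23 + (-2 + 2))) = 2/(-8 + (23 + 0)) = 2/(-8 + 23) = 2/15)
(266 - 3035)*(y(31, 48) + (n(-45, 36)/539 - 2248/(-335))) = (266 - 3035)*(2/15 + (13/539 - 2248/(-335))) = -2769*(2/15 + (13*(1/539) - 2248*(-1/335))) = -2769*(2/15 + (13/539 + 2248/335)) = -2769*(2/15 + 1216027/180565) = -2769*3720307/541695 = -3433843361/180565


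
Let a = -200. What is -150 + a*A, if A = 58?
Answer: -11750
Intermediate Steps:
-150 + a*A = -150 - 200*58 = -150 - 11600 = -11750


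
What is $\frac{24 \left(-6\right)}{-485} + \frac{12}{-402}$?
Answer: $\frac{8678}{32495} \approx 0.26706$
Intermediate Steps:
$\frac{24 \left(-6\right)}{-485} + \frac{12}{-402} = \left(-144\right) \left(- \frac{1}{485}\right) + 12 \left(- \frac{1}{402}\right) = \frac{144}{485} - \frac{2}{67} = \frac{8678}{32495}$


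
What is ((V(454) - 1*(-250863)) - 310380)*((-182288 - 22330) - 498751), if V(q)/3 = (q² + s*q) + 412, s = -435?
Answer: 22791265707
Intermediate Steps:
V(q) = 1236 - 1305*q + 3*q² (V(q) = 3*((q² - 435*q) + 412) = 3*(412 + q² - 435*q) = 1236 - 1305*q + 3*q²)
((V(454) - 1*(-250863)) - 310380)*((-182288 - 22330) - 498751) = (((1236 - 1305*454 + 3*454²) - 1*(-250863)) - 310380)*((-182288 - 22330) - 498751) = (((1236 - 592470 + 3*206116) + 250863) - 310380)*(-204618 - 498751) = (((1236 - 592470 + 618348) + 250863) - 310380)*(-703369) = ((27114 + 250863) - 310380)*(-703369) = (277977 - 310380)*(-703369) = -32403*(-703369) = 22791265707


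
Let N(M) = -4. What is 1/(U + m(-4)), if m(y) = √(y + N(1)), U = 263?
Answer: 263/69177 - 2*I*√2/69177 ≈ 0.0038018 - 4.0887e-5*I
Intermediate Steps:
m(y) = √(-4 + y) (m(y) = √(y - 4) = √(-4 + y))
1/(U + m(-4)) = 1/(263 + √(-4 - 4)) = 1/(263 + √(-8)) = 1/(263 + 2*I*√2)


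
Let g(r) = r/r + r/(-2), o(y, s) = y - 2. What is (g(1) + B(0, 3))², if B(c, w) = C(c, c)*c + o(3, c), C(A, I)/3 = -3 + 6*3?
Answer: 9/4 ≈ 2.2500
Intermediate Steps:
C(A, I) = 45 (C(A, I) = 3*(-3 + 6*3) = 3*(-3 + 18) = 3*15 = 45)
o(y, s) = -2 + y
g(r) = 1 - r/2 (g(r) = 1 + r*(-½) = 1 - r/2)
B(c, w) = 1 + 45*c (B(c, w) = 45*c + (-2 + 3) = 45*c + 1 = 1 + 45*c)
(g(1) + B(0, 3))² = ((1 - ½*1) + (1 + 45*0))² = ((1 - ½) + (1 + 0))² = (½ + 1)² = (3/2)² = 9/4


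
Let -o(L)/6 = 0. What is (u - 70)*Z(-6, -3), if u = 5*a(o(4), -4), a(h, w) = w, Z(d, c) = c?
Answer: 270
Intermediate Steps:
o(L) = 0 (o(L) = -6*0 = 0)
u = -20 (u = 5*(-4) = -20)
(u - 70)*Z(-6, -3) = (-20 - 70)*(-3) = -90*(-3) = 270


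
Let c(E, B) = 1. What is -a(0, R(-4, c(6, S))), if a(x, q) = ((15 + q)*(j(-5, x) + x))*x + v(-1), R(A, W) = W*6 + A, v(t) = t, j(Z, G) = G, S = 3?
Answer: 1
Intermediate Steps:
R(A, W) = A + 6*W (R(A, W) = 6*W + A = A + 6*W)
a(x, q) = -1 + 2*x²*(15 + q) (a(x, q) = ((15 + q)*(x + x))*x - 1 = ((15 + q)*(2*x))*x - 1 = (2*x*(15 + q))*x - 1 = 2*x²*(15 + q) - 1 = -1 + 2*x²*(15 + q))
-a(0, R(-4, c(6, S))) = -(-1 + 30*0² + 2*(-4 + 6*1)*0²) = -(-1 + 30*0 + 2*(-4 + 6)*0) = -(-1 + 0 + 2*2*0) = -(-1 + 0 + 0) = -1*(-1) = 1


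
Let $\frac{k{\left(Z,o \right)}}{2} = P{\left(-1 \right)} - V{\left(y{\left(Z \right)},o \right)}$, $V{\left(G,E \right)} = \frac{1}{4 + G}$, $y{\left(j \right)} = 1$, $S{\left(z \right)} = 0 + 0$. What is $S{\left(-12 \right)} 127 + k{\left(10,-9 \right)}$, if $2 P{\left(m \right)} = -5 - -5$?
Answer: $- \frac{2}{5} \approx -0.4$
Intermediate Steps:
$P{\left(m \right)} = 0$ ($P{\left(m \right)} = \frac{-5 - -5}{2} = \frac{-5 + 5}{2} = \frac{1}{2} \cdot 0 = 0$)
$S{\left(z \right)} = 0$
$k{\left(Z,o \right)} = - \frac{2}{5}$ ($k{\left(Z,o \right)} = 2 \left(0 - \frac{1}{4 + 1}\right) = 2 \left(0 - \frac{1}{5}\right) = 2 \left(- \frac{1}{5}\right) = - \frac{2}{5}$)
$S{\left(-12 \right)} 127 + k{\left(10,-9 \right)} = 0 \cdot 127 - \frac{2}{5} = 0 - \frac{2}{5} = - \frac{2}{5}$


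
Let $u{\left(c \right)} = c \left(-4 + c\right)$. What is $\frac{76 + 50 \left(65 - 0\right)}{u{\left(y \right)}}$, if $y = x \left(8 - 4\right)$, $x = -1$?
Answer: $\frac{1663}{16} \approx 103.94$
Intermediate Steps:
$y = -4$ ($y = - (8 - 4) = \left(-1\right) 4 = -4$)
$\frac{76 + 50 \left(65 - 0\right)}{u{\left(y \right)}} = \frac{76 + 50 \left(65 - 0\right)}{\left(-4\right) \left(-4 - 4\right)} = \frac{76 + 50 \left(65 + 0\right)}{\left(-4\right) \left(-8\right)} = \frac{76 + 50 \cdot 65}{32} = \left(76 + 3250\right) \frac{1}{32} = 3326 \cdot \frac{1}{32} = \frac{1663}{16}$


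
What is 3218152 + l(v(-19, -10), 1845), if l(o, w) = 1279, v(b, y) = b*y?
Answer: 3219431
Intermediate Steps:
3218152 + l(v(-19, -10), 1845) = 3218152 + 1279 = 3219431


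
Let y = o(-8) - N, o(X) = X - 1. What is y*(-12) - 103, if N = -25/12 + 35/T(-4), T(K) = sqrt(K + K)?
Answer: -20 - 105*I*sqrt(2) ≈ -20.0 - 148.49*I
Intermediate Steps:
T(K) = sqrt(2)*sqrt(K) (T(K) = sqrt(2*K) = sqrt(2)*sqrt(K))
o(X) = -1 + X
N = -25/12 - 35*I*sqrt(2)/4 (N = -25/12 + 35/((sqrt(2)*sqrt(-4))) = -25*1/12 + 35/((sqrt(2)*(2*I))) = -25/12 + 35/((2*I*sqrt(2))) = -25/12 + 35*(-I*sqrt(2)/4) = -25/12 - 35*I*sqrt(2)/4 ≈ -2.0833 - 12.374*I)
y = -83/12 + 35*I*sqrt(2)/4 (y = (-1 - 8) - (-25/12 - 35*I*sqrt(2)/4) = -9 + (25/12 + 35*I*sqrt(2)/4) = -83/12 + 35*I*sqrt(2)/4 ≈ -6.9167 + 12.374*I)
y*(-12) - 103 = (-83/12 + 35*I*sqrt(2)/4)*(-12) - 103 = (83 - 105*I*sqrt(2)) - 103 = -20 - 105*I*sqrt(2)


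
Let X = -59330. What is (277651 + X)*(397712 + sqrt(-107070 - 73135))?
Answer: 86828881552 + 218321*I*sqrt(180205) ≈ 8.6829e+10 + 9.2679e+7*I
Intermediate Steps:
(277651 + X)*(397712 + sqrt(-107070 - 73135)) = (277651 - 59330)*(397712 + sqrt(-107070 - 73135)) = 218321*(397712 + sqrt(-180205)) = 218321*(397712 + I*sqrt(180205)) = 86828881552 + 218321*I*sqrt(180205)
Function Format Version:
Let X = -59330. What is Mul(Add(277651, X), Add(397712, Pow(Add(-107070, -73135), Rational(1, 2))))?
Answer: Add(86828881552, Mul(218321, I, Pow(180205, Rational(1, 2)))) ≈ Add(8.6829e+10, Mul(9.2679e+7, I))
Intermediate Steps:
Mul(Add(277651, X), Add(397712, Pow(Add(-107070, -73135), Rational(1, 2)))) = Mul(Add(277651, -59330), Add(397712, Pow(Add(-107070, -73135), Rational(1, 2)))) = Mul(218321, Add(397712, Pow(-180205, Rational(1, 2)))) = Mul(218321, Add(397712, Mul(I, Pow(180205, Rational(1, 2))))) = Add(86828881552, Mul(218321, I, Pow(180205, Rational(1, 2))))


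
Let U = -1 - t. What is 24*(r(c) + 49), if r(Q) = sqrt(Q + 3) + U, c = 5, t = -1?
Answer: 1176 + 48*sqrt(2) ≈ 1243.9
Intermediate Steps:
U = 0 (U = -1 - 1*(-1) = -1 + 1 = 0)
r(Q) = sqrt(3 + Q) (r(Q) = sqrt(Q + 3) + 0 = sqrt(3 + Q) + 0 = sqrt(3 + Q))
24*(r(c) + 49) = 24*(sqrt(3 + 5) + 49) = 24*(sqrt(8) + 49) = 24*(2*sqrt(2) + 49) = 24*(49 + 2*sqrt(2)) = 1176 + 48*sqrt(2)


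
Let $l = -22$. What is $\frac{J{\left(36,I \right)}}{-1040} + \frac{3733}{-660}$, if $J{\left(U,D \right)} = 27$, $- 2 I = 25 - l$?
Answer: $- \frac{195007}{34320} \approx -5.682$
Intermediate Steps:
$I = - \frac{47}{2}$ ($I = - \frac{25 - -22}{2} = - \frac{25 + 22}{2} = \left(- \frac{1}{2}\right) 47 = - \frac{47}{2} \approx -23.5$)
$\frac{J{\left(36,I \right)}}{-1040} + \frac{3733}{-660} = \frac{27}{-1040} + \frac{3733}{-660} = 27 \left(- \frac{1}{1040}\right) + 3733 \left(- \frac{1}{660}\right) = - \frac{27}{1040} - \frac{3733}{660} = - \frac{195007}{34320}$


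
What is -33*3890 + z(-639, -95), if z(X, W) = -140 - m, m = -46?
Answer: -128464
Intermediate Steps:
z(X, W) = -94 (z(X, W) = -140 - 1*(-46) = -140 + 46 = -94)
-33*3890 + z(-639, -95) = -33*3890 - 94 = -128370 - 94 = -128464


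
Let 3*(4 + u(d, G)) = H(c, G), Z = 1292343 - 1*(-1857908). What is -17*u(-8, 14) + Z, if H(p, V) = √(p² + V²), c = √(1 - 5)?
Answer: 3150319 - 136*√3/3 ≈ 3.1502e+6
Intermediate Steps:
c = 2*I (c = √(-4) = 2*I ≈ 2.0*I)
Z = 3150251 (Z = 1292343 + 1857908 = 3150251)
H(p, V) = √(V² + p²)
u(d, G) = -4 + √(-4 + G²)/3 (u(d, G) = -4 + √(G² + (2*I)²)/3 = -4 + √(G² - 4)/3 = -4 + √(-4 + G²)/3)
-17*u(-8, 14) + Z = -17*(-4 + √(-4 + 14²)/3) + 3150251 = -17*(-4 + √(-4 + 196)/3) + 3150251 = -17*(-4 + √192/3) + 3150251 = -17*(-4 + (8*√3)/3) + 3150251 = -17*(-4 + 8*√3/3) + 3150251 = (68 - 136*√3/3) + 3150251 = 3150319 - 136*√3/3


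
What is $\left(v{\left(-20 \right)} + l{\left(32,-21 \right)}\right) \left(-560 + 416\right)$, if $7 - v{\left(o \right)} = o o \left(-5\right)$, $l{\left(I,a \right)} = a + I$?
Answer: $-290592$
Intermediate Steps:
$l{\left(I,a \right)} = I + a$
$v{\left(o \right)} = 7 + 5 o^{2}$ ($v{\left(o \right)} = 7 - o o \left(-5\right) = 7 - o^{2} \left(-5\right) = 7 - - 5 o^{2} = 7 + 5 o^{2}$)
$\left(v{\left(-20 \right)} + l{\left(32,-21 \right)}\right) \left(-560 + 416\right) = \left(\left(7 + 5 \left(-20\right)^{2}\right) + \left(32 - 21\right)\right) \left(-560 + 416\right) = \left(\left(7 + 5 \cdot 400\right) + 11\right) \left(-144\right) = \left(\left(7 + 2000\right) + 11\right) \left(-144\right) = \left(2007 + 11\right) \left(-144\right) = 2018 \left(-144\right) = -290592$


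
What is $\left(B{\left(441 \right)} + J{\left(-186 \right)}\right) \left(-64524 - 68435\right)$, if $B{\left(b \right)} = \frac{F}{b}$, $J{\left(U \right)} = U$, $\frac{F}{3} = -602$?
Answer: $\frac{530772328}{21} \approx 2.5275 \cdot 10^{7}$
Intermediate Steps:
$F = -1806$ ($F = 3 \left(-602\right) = -1806$)
$B{\left(b \right)} = - \frac{1806}{b}$
$\left(B{\left(441 \right)} + J{\left(-186 \right)}\right) \left(-64524 - 68435\right) = \left(- \frac{1806}{441} - 186\right) \left(-64524 - 68435\right) = \left(\left(-1806\right) \frac{1}{441} - 186\right) \left(-132959\right) = \left(- \frac{86}{21} - 186\right) \left(-132959\right) = \left(- \frac{3992}{21}\right) \left(-132959\right) = \frac{530772328}{21}$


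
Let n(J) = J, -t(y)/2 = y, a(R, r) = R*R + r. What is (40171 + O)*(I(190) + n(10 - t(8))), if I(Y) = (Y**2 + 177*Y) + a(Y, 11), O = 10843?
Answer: 5400699138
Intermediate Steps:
a(R, r) = r + R**2 (a(R, r) = R**2 + r = r + R**2)
t(y) = -2*y
I(Y) = 11 + 2*Y**2 + 177*Y (I(Y) = (Y**2 + 177*Y) + (11 + Y**2) = 11 + 2*Y**2 + 177*Y)
(40171 + O)*(I(190) + n(10 - t(8))) = (40171 + 10843)*((11 + 2*190**2 + 177*190) + (10 - (-2)*8)) = 51014*((11 + 2*36100 + 33630) + (10 - 1*(-16))) = 51014*((11 + 72200 + 33630) + (10 + 16)) = 51014*(105841 + 26) = 51014*105867 = 5400699138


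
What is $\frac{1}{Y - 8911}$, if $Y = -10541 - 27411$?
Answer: $- \frac{1}{46863} \approx -2.1339 \cdot 10^{-5}$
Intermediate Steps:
$Y = -37952$ ($Y = -10541 - 27411 = -37952$)
$\frac{1}{Y - 8911} = \frac{1}{-37952 - 8911} = \frac{1}{-46863} = - \frac{1}{46863}$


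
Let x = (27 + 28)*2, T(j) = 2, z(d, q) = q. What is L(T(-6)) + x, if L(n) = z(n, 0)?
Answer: 110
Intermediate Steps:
L(n) = 0
x = 110 (x = 55*2 = 110)
L(T(-6)) + x = 0 + 110 = 110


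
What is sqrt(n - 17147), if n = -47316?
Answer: I*sqrt(64463) ≈ 253.9*I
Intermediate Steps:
sqrt(n - 17147) = sqrt(-47316 - 17147) = sqrt(-64463) = I*sqrt(64463)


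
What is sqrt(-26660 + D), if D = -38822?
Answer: I*sqrt(65482) ≈ 255.89*I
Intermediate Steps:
sqrt(-26660 + D) = sqrt(-26660 - 38822) = sqrt(-65482) = I*sqrt(65482)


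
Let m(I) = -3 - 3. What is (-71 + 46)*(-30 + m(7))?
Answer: 900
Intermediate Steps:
m(I) = -6
(-71 + 46)*(-30 + m(7)) = (-71 + 46)*(-30 - 6) = -25*(-36) = 900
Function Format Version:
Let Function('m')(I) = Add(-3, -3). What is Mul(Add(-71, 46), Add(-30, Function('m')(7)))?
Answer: 900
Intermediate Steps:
Function('m')(I) = -6
Mul(Add(-71, 46), Add(-30, Function('m')(7))) = Mul(Add(-71, 46), Add(-30, -6)) = Mul(-25, -36) = 900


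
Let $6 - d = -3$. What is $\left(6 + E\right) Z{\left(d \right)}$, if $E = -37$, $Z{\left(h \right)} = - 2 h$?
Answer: $558$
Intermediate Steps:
$d = 9$ ($d = 6 - -3 = 6 + 3 = 9$)
$\left(6 + E\right) Z{\left(d \right)} = \left(6 - 37\right) \left(\left(-2\right) 9\right) = \left(-31\right) \left(-18\right) = 558$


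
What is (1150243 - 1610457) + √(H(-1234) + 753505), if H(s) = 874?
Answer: -460214 + √754379 ≈ -4.5935e+5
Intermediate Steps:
(1150243 - 1610457) + √(H(-1234) + 753505) = (1150243 - 1610457) + √(874 + 753505) = -460214 + √754379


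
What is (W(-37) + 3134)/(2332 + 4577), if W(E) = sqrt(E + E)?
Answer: 3134/6909 + I*sqrt(74)/6909 ≈ 0.45361 + 0.0012451*I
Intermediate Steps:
W(E) = sqrt(2)*sqrt(E) (W(E) = sqrt(2*E) = sqrt(2)*sqrt(E))
(W(-37) + 3134)/(2332 + 4577) = (sqrt(2)*sqrt(-37) + 3134)/(2332 + 4577) = (sqrt(2)*(I*sqrt(37)) + 3134)/6909 = (I*sqrt(74) + 3134)*(1/6909) = (3134 + I*sqrt(74))*(1/6909) = 3134/6909 + I*sqrt(74)/6909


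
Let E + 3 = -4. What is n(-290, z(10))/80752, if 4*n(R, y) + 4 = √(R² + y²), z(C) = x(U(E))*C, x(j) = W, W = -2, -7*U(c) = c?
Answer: -1/80752 + 65*√5/161504 ≈ 0.00088756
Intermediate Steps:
E = -7 (E = -3 - 4 = -7)
U(c) = -c/7
x(j) = -2
z(C) = -2*C
n(R, y) = -1 + √(R² + y²)/4
n(-290, z(10))/80752 = (-1 + √((-290)² + (-2*10)²)/4)/80752 = (-1 + √(84100 + (-20)²)/4)*(1/80752) = (-1 + √(84100 + 400)/4)*(1/80752) = (-1 + √84500/4)*(1/80752) = (-1 + (130*√5)/4)*(1/80752) = (-1 + 65*√5/2)*(1/80752) = -1/80752 + 65*√5/161504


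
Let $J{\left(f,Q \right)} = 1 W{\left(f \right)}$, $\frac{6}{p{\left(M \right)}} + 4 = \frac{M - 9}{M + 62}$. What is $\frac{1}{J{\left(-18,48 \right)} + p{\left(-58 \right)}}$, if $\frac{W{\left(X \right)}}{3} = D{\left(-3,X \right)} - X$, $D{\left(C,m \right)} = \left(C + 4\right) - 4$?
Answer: $\frac{83}{3711} \approx 0.022366$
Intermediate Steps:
$D{\left(C,m \right)} = C$ ($D{\left(C,m \right)} = \left(4 + C\right) - 4 = C$)
$p{\left(M \right)} = \frac{6}{-4 + \frac{-9 + M}{62 + M}}$ ($p{\left(M \right)} = \frac{6}{-4 + \frac{M - 9}{M + 62}} = \frac{6}{-4 + \frac{-9 + M}{62 + M}}$)
$W{\left(X \right)} = -9 - 3 X$ ($W{\left(X \right)} = 3 \left(-3 - X\right) = -9 - 3 X$)
$J{\left(f,Q \right)} = -9 - 3 f$ ($J{\left(f,Q \right)} = 1 \left(-9 - 3 f\right) = -9 - 3 f$)
$\frac{1}{J{\left(-18,48 \right)} + p{\left(-58 \right)}} = \frac{1}{\left(-9 - -54\right) + \frac{6 \left(-62 - -58\right)}{257 + 3 \left(-58\right)}} = \frac{1}{\left(-9 + 54\right) + \frac{6 \left(-62 + 58\right)}{257 - 174}} = \frac{1}{45 + 6 \cdot \frac{1}{83} \left(-4\right)} = \frac{1}{45 - \frac{24}{83}} = \frac{1}{\frac{3711}{83}} = \frac{83}{3711}$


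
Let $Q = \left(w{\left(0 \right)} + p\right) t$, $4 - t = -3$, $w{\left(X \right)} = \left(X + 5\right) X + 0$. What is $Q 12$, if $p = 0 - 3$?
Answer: $-252$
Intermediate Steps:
$w{\left(X \right)} = X \left(5 + X\right)$ ($w{\left(X \right)} = \left(5 + X\right) X + 0 = X \left(5 + X\right) + 0 = X \left(5 + X\right)$)
$t = 7$ ($t = 4 - -3 = 4 + 3 = 7$)
$p = -3$
$Q = -21$ ($Q = \left(0 \left(5 + 0\right) - 3\right) 7 = \left(0 \cdot 5 - 3\right) 7 = \left(0 - 3\right) 7 = \left(-3\right) 7 = -21$)
$Q 12 = \left(-21\right) 12 = -252$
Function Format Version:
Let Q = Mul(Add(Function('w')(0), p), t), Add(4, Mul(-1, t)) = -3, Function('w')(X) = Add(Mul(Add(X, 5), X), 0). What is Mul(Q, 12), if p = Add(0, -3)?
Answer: -252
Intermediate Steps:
Function('w')(X) = Mul(X, Add(5, X)) (Function('w')(X) = Add(Mul(Add(5, X), X), 0) = Add(Mul(X, Add(5, X)), 0) = Mul(X, Add(5, X)))
t = 7 (t = Add(4, Mul(-1, -3)) = Add(4, 3) = 7)
p = -3
Q = -21 (Q = Mul(Add(Mul(0, Add(5, 0)), -3), 7) = Mul(Add(Mul(0, 5), -3), 7) = Mul(Add(0, -3), 7) = Mul(-3, 7) = -21)
Mul(Q, 12) = Mul(-21, 12) = -252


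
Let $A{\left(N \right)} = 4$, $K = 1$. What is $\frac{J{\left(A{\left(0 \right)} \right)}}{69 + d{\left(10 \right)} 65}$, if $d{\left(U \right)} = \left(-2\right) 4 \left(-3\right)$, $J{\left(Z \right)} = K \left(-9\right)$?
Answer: $- \frac{1}{181} \approx -0.0055249$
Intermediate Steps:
$J{\left(Z \right)} = -9$ ($J{\left(Z \right)} = 1 \left(-9\right) = -9$)
$d{\left(U \right)} = 24$ ($d{\left(U \right)} = \left(-8\right) \left(-3\right) = 24$)
$\frac{J{\left(A{\left(0 \right)} \right)}}{69 + d{\left(10 \right)} 65} = - \frac{9}{69 + 24 \cdot 65} = - \frac{9}{69 + 1560} = - \frac{9}{1629} = \left(-9\right) \frac{1}{1629} = - \frac{1}{181}$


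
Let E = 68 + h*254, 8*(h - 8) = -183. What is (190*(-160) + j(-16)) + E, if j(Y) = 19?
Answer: -136365/4 ≈ -34091.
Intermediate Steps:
h = -119/8 (h = 8 + (⅛)*(-183) = 8 - 183/8 = -119/8 ≈ -14.875)
E = -14841/4 (E = 68 - 119/8*254 = 68 - 15113/4 = -14841/4 ≈ -3710.3)
(190*(-160) + j(-16)) + E = (190*(-160) + 19) - 14841/4 = (-30400 + 19) - 14841/4 = -30381 - 14841/4 = -136365/4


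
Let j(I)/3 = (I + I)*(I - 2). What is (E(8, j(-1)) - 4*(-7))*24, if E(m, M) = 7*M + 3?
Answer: 3768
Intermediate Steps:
j(I) = 6*I*(-2 + I) (j(I) = 3*((I + I)*(I - 2)) = 3*((2*I)*(-2 + I)) = 3*(2*I*(-2 + I)) = 6*I*(-2 + I))
E(m, M) = 3 + 7*M
(E(8, j(-1)) - 4*(-7))*24 = ((3 + 7*(6*(-1)*(-2 - 1))) - 4*(-7))*24 = ((3 + 7*(6*(-1)*(-3))) + 28)*24 = ((3 + 7*18) + 28)*24 = ((3 + 126) + 28)*24 = (129 + 28)*24 = 157*24 = 3768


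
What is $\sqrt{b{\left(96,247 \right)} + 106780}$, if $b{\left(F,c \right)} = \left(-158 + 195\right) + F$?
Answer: $\sqrt{106913} \approx 326.98$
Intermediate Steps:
$b{\left(F,c \right)} = 37 + F$
$\sqrt{b{\left(96,247 \right)} + 106780} = \sqrt{\left(37 + 96\right) + 106780} = \sqrt{133 + 106780} = \sqrt{106913}$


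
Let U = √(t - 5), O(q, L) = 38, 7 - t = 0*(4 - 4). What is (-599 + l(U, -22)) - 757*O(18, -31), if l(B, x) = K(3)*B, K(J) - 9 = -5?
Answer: -29365 + 4*√2 ≈ -29359.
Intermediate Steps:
K(J) = 4 (K(J) = 9 - 5 = 4)
t = 7 (t = 7 - 0*(4 - 4) = 7 - 0*0 = 7 - 1*0 = 7 + 0 = 7)
U = √2 (U = √(7 - 5) = √2 ≈ 1.4142)
l(B, x) = 4*B
(-599 + l(U, -22)) - 757*O(18, -31) = (-599 + 4*√2) - 757*38 = (-599 + 4*√2) - 28766 = -29365 + 4*√2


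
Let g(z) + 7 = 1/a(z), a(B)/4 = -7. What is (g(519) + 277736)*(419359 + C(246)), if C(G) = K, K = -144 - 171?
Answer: 814664592771/7 ≈ 1.1638e+11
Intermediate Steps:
K = -315
a(B) = -28 (a(B) = 4*(-7) = -28)
C(G) = -315
g(z) = -197/28 (g(z) = -7 + 1/(-28) = -7 - 1/28 = -197/28)
(g(519) + 277736)*(419359 + C(246)) = (-197/28 + 277736)*(419359 - 315) = (7776411/28)*419044 = 814664592771/7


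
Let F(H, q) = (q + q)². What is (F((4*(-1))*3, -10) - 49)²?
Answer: 123201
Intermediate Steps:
F(H, q) = 4*q² (F(H, q) = (2*q)² = 4*q²)
(F((4*(-1))*3, -10) - 49)² = (4*(-10)² - 49)² = (4*100 - 49)² = (400 - 49)² = 351² = 123201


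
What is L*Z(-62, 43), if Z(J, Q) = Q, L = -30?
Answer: -1290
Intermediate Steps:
L*Z(-62, 43) = -30*43 = -1290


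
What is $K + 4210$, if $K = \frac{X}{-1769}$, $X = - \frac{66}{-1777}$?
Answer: $\frac{13234189664}{3143513} \approx 4210.0$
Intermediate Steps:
$X = \frac{66}{1777}$ ($X = \left(-66\right) \left(- \frac{1}{1777}\right) = \frac{66}{1777} \approx 0.037141$)
$K = - \frac{66}{3143513}$ ($K = \frac{66}{1777 \left(-1769\right)} = \frac{66}{1777} \left(- \frac{1}{1769}\right) = - \frac{66}{3143513} \approx -2.0996 \cdot 10^{-5}$)
$K + 4210 = - \frac{66}{3143513} + 4210 = \frac{13234189664}{3143513}$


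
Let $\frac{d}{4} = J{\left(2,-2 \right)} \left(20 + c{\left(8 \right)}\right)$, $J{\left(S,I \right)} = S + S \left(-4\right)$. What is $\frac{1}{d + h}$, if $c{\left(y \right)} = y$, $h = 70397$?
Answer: $\frac{1}{69725} \approx 1.4342 \cdot 10^{-5}$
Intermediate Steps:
$J{\left(S,I \right)} = - 3 S$ ($J{\left(S,I \right)} = S - 4 S = - 3 S$)
$d = -672$ ($d = 4 \left(-3\right) 2 \left(20 + 8\right) = 4 \left(\left(-6\right) 28\right) = 4 \left(-168\right) = -672$)
$\frac{1}{d + h} = \frac{1}{-672 + 70397} = \frac{1}{69725}$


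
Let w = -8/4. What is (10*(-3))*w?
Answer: 60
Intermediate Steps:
w = -2 (w = -8*1/4 = -2)
(10*(-3))*w = (10*(-3))*(-2) = -30*(-2) = 60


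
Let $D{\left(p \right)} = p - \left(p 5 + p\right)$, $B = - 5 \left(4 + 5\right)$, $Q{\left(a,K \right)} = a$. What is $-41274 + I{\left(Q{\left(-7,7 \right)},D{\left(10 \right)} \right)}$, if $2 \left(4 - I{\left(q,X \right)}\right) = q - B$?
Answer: $-41289$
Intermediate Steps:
$B = -45$ ($B = \left(-5\right) 9 = -45$)
$D{\left(p \right)} = - 5 p$ ($D{\left(p \right)} = p - \left(5 p + p\right) = p - 6 p = - 5 p$)
$I{\left(q,X \right)} = - \frac{37}{2} - \frac{q}{2}$ ($I{\left(q,X \right)} = 4 - \frac{q - -45}{2} = 4 - \frac{q + 45}{2} = 4 - \frac{45 + q}{2} = 4 - \left(\frac{45}{2} + \frac{q}{2}\right) = - \frac{37}{2} - \frac{q}{2}$)
$-41274 + I{\left(Q{\left(-7,7 \right)},D{\left(10 \right)} \right)} = -41274 - 15 = -41289$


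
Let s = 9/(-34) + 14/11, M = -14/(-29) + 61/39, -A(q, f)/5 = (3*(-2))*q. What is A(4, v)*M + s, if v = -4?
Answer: 34774529/140998 ≈ 246.63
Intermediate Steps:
A(q, f) = 30*q (A(q, f) = -5*3*(-2)*q = -(-30)*q = 30*q)
M = 2315/1131 (M = -14*(-1/29) + 61*(1/39) = 14/29 + 61/39 = 2315/1131 ≈ 2.0469)
s = 377/374 (s = 9*(-1/34) + 14*(1/11) = -9/34 + 14/11 = 377/374 ≈ 1.0080)
A(4, v)*M + s = (30*4)*(2315/1131) + 377/374 = 120*(2315/1131) + 377/374 = 92600/377 + 377/374 = 34774529/140998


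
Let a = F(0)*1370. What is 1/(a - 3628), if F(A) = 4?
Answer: 1/1852 ≈ 0.00053996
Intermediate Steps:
a = 5480 (a = 4*1370 = 5480)
1/(a - 3628) = 1/(5480 - 3628) = 1/1852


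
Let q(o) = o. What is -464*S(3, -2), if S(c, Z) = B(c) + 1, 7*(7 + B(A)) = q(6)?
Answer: 16704/7 ≈ 2386.3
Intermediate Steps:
B(A) = -43/7 (B(A) = -7 + (1/7)*6 = -7 + 6/7 = -43/7)
S(c, Z) = -36/7 (S(c, Z) = -43/7 + 1 = -36/7)
-464*S(3, -2) = -464*(-36/7) = 16704/7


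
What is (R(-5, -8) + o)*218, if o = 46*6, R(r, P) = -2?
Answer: 59732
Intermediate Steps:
o = 276
(R(-5, -8) + o)*218 = (-2 + 276)*218 = 274*218 = 59732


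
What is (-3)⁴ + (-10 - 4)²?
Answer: 277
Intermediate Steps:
(-3)⁴ + (-10 - 4)² = 81 + (-14)² = 81 + 196 = 277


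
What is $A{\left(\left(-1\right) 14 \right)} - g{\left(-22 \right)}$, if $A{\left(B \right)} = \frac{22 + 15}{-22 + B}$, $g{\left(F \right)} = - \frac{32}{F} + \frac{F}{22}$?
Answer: $- \frac{587}{396} \approx -1.4823$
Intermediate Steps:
$g{\left(F \right)} = - \frac{32}{F} + \frac{F}{22}$ ($g{\left(F \right)} = - \frac{32}{F} + F \frac{1}{22} = - \frac{32}{F} + \frac{F}{22}$)
$A{\left(B \right)} = \frac{37}{-22 + B}$
$A{\left(\left(-1\right) 14 \right)} - g{\left(-22 \right)} = \frac{37}{-22 - 14} - \left(- \frac{32}{-22} + \frac{1}{22} \left(-22\right)\right) = \frac{37}{-22 - 14} - \left(\left(-32\right) \left(- \frac{1}{22}\right) - 1\right) = \frac{37}{-36} - \left(\frac{16}{11} - 1\right) = 37 \left(- \frac{1}{36}\right) - \frac{5}{11} = - \frac{37}{36} - \frac{5}{11} = - \frac{587}{396}$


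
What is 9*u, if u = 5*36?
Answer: 1620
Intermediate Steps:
u = 180
9*u = 9*180 = 1620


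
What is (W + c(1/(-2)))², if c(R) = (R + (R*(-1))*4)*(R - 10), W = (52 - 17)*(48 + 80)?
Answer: 318872449/16 ≈ 1.9930e+7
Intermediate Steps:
W = 4480 (W = 35*128 = 4480)
c(R) = -3*R*(-10 + R) (c(R) = (R - R*4)*(-10 + R) = (R - 4*R)*(-10 + R) = (-3*R)*(-10 + R) = -3*R*(-10 + R))
(W + c(1/(-2)))² = (4480 + 3*(10 - 1/(-2))/(-2))² = (4480 + 3*(-½)*(10 - 1*(-½)))² = (4480 + 3*(-½)*(10 + ½))² = (4480 + 3*(-½)*(21/2))² = (4480 - 63/4)² = (17857/4)² = 318872449/16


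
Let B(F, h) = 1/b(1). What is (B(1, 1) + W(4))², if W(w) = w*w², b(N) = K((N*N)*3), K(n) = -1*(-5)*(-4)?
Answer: 1635841/400 ≈ 4089.6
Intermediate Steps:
K(n) = -20 (K(n) = 5*(-4) = -20)
b(N) = -20
W(w) = w³
B(F, h) = -1/20 (B(F, h) = 1/(-20) = -1/20)
(B(1, 1) + W(4))² = (-1/20 + 4³)² = (-1/20 + 64)² = (1279/20)² = 1635841/400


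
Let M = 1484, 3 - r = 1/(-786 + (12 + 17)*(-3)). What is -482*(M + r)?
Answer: -625709264/873 ≈ -7.1673e+5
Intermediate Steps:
r = 2620/873 (r = 3 - 1/(-786 + (12 + 17)*(-3)) = 3 - 1/(-786 + 29*(-3)) = 3 - 1/(-786 - 87) = 3 - 1/(-873) = 3 - 1*(-1/873) = 3 + 1/873 = 2620/873 ≈ 3.0011)
-482*(M + r) = -482*(1484 + 2620/873) = -482*1298152/873 = -625709264/873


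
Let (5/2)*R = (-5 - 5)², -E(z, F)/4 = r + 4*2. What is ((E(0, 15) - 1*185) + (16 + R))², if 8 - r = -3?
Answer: 42025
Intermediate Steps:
r = 11 (r = 8 - 1*(-3) = 8 + 3 = 11)
E(z, F) = -76 (E(z, F) = -4*(11 + 4*2) = -4*(11 + 8) = -4*19 = -76)
R = 40 (R = 2*(-5 - 5)²/5 = (⅖)*(-10)² = (⅖)*100 = 40)
((E(0, 15) - 1*185) + (16 + R))² = ((-76 - 1*185) + (16 + 40))² = ((-76 - 185) + 56)² = (-261 + 56)² = (-205)² = 42025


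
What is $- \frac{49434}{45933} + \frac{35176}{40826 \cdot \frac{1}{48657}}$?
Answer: $\frac{13102500741862}{312543443} \approx 41922.0$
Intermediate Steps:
$- \frac{49434}{45933} + \frac{35176}{40826 \cdot \frac{1}{48657}} = \left(-49434\right) \frac{1}{45933} + \frac{35176}{40826 \cdot \frac{1}{48657}} = - \frac{16478}{15311} + \frac{35176}{\frac{40826}{48657}} = - \frac{16478}{15311} + 35176 \cdot \frac{48657}{40826} = - \frac{16478}{15311} + \frac{855779316}{20413} = \frac{13102500741862}{312543443}$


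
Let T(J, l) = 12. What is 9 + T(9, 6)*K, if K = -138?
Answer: -1647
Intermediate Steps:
9 + T(9, 6)*K = 9 + 12*(-138) = 9 - 1656 = -1647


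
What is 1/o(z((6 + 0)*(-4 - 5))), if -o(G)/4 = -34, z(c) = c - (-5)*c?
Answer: 1/136 ≈ 0.0073529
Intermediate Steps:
z(c) = 6*c (z(c) = c + 5*c = 6*c)
o(G) = 136 (o(G) = -4*(-34) = 136)
1/o(z((6 + 0)*(-4 - 5))) = 1/136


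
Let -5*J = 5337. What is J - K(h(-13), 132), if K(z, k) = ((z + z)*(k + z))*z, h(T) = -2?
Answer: -10537/5 ≈ -2107.4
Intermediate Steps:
K(z, k) = 2*z²*(k + z) (K(z, k) = ((2*z)*(k + z))*z = (2*z*(k + z))*z = 2*z²*(k + z))
J = -5337/5 (J = -⅕*5337 = -5337/5 ≈ -1067.4)
J - K(h(-13), 132) = -5337/5 - 2*(-2)²*(132 - 2) = -5337/5 - 2*4*130 = -5337/5 - 1*1040 = -5337/5 - 1040 = -10537/5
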